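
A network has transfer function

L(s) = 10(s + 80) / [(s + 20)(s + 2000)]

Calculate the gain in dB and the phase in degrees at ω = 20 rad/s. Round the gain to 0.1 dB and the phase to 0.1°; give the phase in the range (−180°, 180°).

-36.7 dB, -31.5°

At s = jω = j20:
zero (s+80): 80 + j20 → |·| = √(80²+20²) = √6800 ≈ 82.462, ∠ = arctan(20/80) ≈ 14.04°
pole (s+20): 20 + j20 → |·| = √(20²+20²) = √800 ≈ 28.284, ∠ = arctan(20/20) ≈ 45.00°
pole (s+2000): 2000 + j20 → |·| = √(2000²+20²) = √4000400 ≈ 2000.1, ∠ = arctan(20/2000) ≈ 0.57°
|L| = 10 · 82.462 / 56571 ≈ 0.014577
Gain = 20 log₁₀(0.014577) ≈ -36.73 dB
∠L = 14.04° − 45.57° = -31.53°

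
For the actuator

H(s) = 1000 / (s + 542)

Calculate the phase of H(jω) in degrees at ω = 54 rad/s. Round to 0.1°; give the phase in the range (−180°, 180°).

At s = jω = j54:
pole (s+542): 542 + j54 → |·| = √(542²+54²) = √296680 ≈ 544.68, ∠ = arctan(54/542) ≈ 5.69°
∠H = 0.00° − 5.69° = -5.69°

-5.7°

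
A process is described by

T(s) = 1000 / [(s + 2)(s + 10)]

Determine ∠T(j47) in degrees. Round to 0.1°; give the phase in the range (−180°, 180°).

-165.6°

At s = jω = j47:
pole (s+2): 2 + j47 → |·| = √(2²+47²) = √2213 ≈ 47.043, ∠ = arctan(47/2) ≈ 87.56°
pole (s+10): 10 + j47 → |·| = √(10²+47²) = √2309 ≈ 48.052, ∠ = arctan(47/10) ≈ 77.99°
∠T = 0.00° − 165.55° = -165.55°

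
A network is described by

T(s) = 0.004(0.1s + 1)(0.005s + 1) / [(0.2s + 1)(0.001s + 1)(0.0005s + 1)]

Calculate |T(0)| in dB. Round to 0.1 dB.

-48.0 dB

T(0) = 0.004 · 1 / 1 = 0.004
20 log₁₀(0.004) ≈ -47.96 dB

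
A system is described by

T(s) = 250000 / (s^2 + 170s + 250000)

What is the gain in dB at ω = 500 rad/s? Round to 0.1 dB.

At s = jω = j500:
quadratic: (j500)² + 170·j500 + 250000 = 0 + j85000 → |·| ≈ 85000, ∠ ≈ 90.00°
|T| = 250000 / 85000 ≈ 2.9412
Gain = 20 log₁₀(2.9412) ≈ 9.37 dB

9.4 dB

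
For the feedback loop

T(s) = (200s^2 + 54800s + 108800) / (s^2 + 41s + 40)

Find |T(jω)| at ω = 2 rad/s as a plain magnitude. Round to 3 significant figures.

1.72e+03

Substitute s = j2:
Numerator: 200(j2)^2 + 54800(j2) + 108800 = 108000 + j109600
Denominator: (j2)^2 + 41(j2) + 40 = 36 + j82
|N| = √(108000² + 109600²) ≈ 1.5387e+05, ∠N ≈ 45.42°
|D| = √(36² + 82²) ≈ 89.554, ∠D ≈ 66.30°
|T| = 1.5387e+05 / 89.554 ≈ 1718.2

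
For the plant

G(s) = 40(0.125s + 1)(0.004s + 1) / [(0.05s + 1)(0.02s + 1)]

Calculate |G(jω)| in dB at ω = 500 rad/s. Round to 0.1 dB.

26.9 dB

At ω = 500 rad/s:
zero (1 + j500·0.125) = 1 + j62.5 → |·| ≈ 62.508, ∠ ≈ 89.08°
zero (1 + j500·0.004) = 1 + j2 → |·| ≈ 2.2361, ∠ ≈ 63.43°
pole (1 + j500·0.05) = 1 + j25 → |·| ≈ 25.02, ∠ ≈ 87.71°
pole (1 + j500·0.02) = 1 + j10 → |·| ≈ 10.05, ∠ ≈ 84.29°
|G| = 40 · 62.508 · 2.2361 / (25.02 · 10.05) ≈ 22.235
Gain = 20 log₁₀(22.235) ≈ 26.94 dB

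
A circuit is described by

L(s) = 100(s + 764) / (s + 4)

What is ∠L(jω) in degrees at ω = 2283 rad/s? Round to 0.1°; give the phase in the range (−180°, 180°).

-18.4°

At s = jω = j2283:
zero (s+764): 764 + j2283 → |·| = √(764²+2283²) = √5795785 ≈ 2407.4, ∠ = arctan(2283/764) ≈ 71.50°
pole (s+4): 4 + j2283 → |·| = √(4²+2283²) = √5212105 ≈ 2283, ∠ = arctan(2283/4) ≈ 89.90°
∠L = 71.50° − 89.90° = -18.40°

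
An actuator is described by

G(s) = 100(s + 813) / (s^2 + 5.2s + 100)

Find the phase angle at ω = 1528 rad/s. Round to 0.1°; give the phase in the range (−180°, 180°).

-117.8°

At s = jω = j1528:
zero (s+813): 813 + j1528 → |·| = √(813²+1528²) = √2995753 ≈ 1730.8, ∠ = arctan(1528/813) ≈ 61.98°
quadratic: (j1528)² + 5.2·j1528 + 100 = -2334684 + j7945.6 → |·| ≈ 2.3347e+06, ∠ ≈ 179.81°
∠G = 61.98° − 179.81° = -117.83°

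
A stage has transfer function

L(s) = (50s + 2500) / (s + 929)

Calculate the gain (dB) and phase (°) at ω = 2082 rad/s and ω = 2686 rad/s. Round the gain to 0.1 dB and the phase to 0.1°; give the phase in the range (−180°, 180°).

Substitute s = j2082:
Numerator: 50(j2082) + 2500 = 2500 + j104100
Denominator: (j2082) + 929 = 929 + j2082
|N| = √(2500² + 104100²) ≈ 1.0413e+05, ∠N ≈ 88.62°
|D| = √(929² + 2082²) ≈ 2279.9, ∠D ≈ 65.95°
|L| = 1.0413e+05 / 2279.9 ≈ 45.673
Gain = 20 log₁₀(45.673) ≈ 33.19 dB
∠L = 88.62° − 65.95° = 22.67°

Substitute s = j2686:
Numerator: 50(j2686) + 2500 = 2500 + j134300
Denominator: (j2686) + 929 = 929 + j2686
|N| = √(2500² + 134300²) ≈ 1.3432e+05, ∠N ≈ 88.93°
|D| = √(929² + 2686²) ≈ 2842.1, ∠D ≈ 70.92°
|L| = 1.3432e+05 / 2842.1 ≈ 47.261
Gain = 20 log₁₀(47.261) ≈ 33.49 dB
∠L = 88.93° − 70.92° = 18.01°

ω = 2082: 33.2 dB, 22.7°; ω = 2686: 33.5 dB, 18.0°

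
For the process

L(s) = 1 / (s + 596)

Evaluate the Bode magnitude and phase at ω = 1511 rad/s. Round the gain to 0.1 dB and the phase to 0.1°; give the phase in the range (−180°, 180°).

Substitute s = j1511:
Numerator: 1 = 1 + j0
Denominator: (j1511) + 596 = 596 + j1511
|N| = √(1² + 0²) ≈ 1, ∠N ≈ 0.00°
|D| = √(596² + 1511²) ≈ 1624.3, ∠D ≈ 68.47°
|L| = 1 / 1624.3 ≈ 0.00061565
Gain = 20 log₁₀(0.00061565) ≈ -64.21 dB
∠L = 0.00° − 68.47° = -68.47°

-64.2 dB, -68.5°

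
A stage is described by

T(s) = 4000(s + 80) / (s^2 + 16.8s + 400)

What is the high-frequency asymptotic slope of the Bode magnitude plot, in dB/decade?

-20 dB/decade

Each pole contributes −20 dB/decade at high frequency; each zero contributes +20 dB/decade.
Net: 1 zero(s) − 2 pole(s) → -20 dB/decade.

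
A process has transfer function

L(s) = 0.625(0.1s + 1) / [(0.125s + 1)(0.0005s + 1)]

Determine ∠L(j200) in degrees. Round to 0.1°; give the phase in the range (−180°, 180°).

At ω = 200 rad/s:
zero (1 + j200·0.1) = 1 + j20 → |·| ≈ 20.025, ∠ ≈ 87.14°
pole (1 + j200·0.125) = 1 + j25 → |·| ≈ 25.02, ∠ ≈ 87.71°
pole (1 + j200·0.0005) = 1 + j0.1 → |·| ≈ 1.005, ∠ ≈ 5.71°
∠L = (87.14°) − (87.71° + 5.71°) = -6.28°

-6.3°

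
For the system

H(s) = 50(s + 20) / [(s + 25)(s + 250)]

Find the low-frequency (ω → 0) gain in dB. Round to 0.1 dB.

-15.9 dB

H(0) = 50·20 / (25·250) = 0.16
20 log₁₀(0.16) ≈ -15.92 dB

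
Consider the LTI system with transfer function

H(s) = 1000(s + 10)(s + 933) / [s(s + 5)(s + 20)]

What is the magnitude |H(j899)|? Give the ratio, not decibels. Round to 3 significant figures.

At s = jω = j899:
zero (s+10): 10 + j899 → |·| = √(10²+899²) = √808301 ≈ 899.06, ∠ = arctan(899/10) ≈ 89.36°
zero (s+933): 933 + j899 → |·| = √(933²+899²) = √1678690 ≈ 1295.6, ∠ = arctan(899/933) ≈ 43.94°
pole (s+5): 5 + j899 → |·| = √(5²+899²) = √808226 ≈ 899.01, ∠ = arctan(899/5) ≈ 89.68°
pole (s+20): 20 + j899 → |·| = √(20²+899²) = √808601 ≈ 899.22, ∠ = arctan(899/20) ≈ 88.73°
pole at origin: |s| = 899, ∠ = 90.00° (in denominator)
|H| = 1000 · 1.1648e+06 / 7.2676e+08 ≈ 1.6027

1.60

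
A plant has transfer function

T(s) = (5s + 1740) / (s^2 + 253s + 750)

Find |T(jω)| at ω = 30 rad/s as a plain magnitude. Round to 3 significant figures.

0.230

Substitute s = j30:
Numerator: 5(j30) + 1740 = 1740 + j150
Denominator: (j30)^2 + 253(j30) + 750 = -150 + j7590
|N| = √(1740² + 150²) ≈ 1746.5, ∠N ≈ 4.93°
|D| = √(150² + 7590²) ≈ 7591.5, ∠D ≈ 91.13°
|T| = 1746.5 / 7591.5 ≈ 0.23006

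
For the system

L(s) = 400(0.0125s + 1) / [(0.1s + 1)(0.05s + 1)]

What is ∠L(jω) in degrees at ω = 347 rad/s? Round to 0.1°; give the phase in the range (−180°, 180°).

At ω = 347 rad/s:
zero (1 + j347·0.0125) = 1 + j4.3375 → |·| ≈ 4.4513, ∠ ≈ 77.02°
pole (1 + j347·0.1) = 1 + j34.7 → |·| ≈ 34.714, ∠ ≈ 88.35°
pole (1 + j347·0.05) = 1 + j17.35 → |·| ≈ 17.379, ∠ ≈ 86.70°
∠L = (77.02°) − (88.35° + 86.70°) = -98.03°

-98.0°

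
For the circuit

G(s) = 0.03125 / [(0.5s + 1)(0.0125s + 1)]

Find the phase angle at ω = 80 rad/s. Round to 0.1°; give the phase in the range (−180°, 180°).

At ω = 80 rad/s:
pole (1 + j80·0.5) = 1 + j40 → |·| ≈ 40.012, ∠ ≈ 88.57°
pole (1 + j80·0.0125) = 1 + j1 → |·| ≈ 1.4142, ∠ ≈ 45.00°
∠G = (0°) − (88.57° + 45.00°) = -133.57°

-133.6°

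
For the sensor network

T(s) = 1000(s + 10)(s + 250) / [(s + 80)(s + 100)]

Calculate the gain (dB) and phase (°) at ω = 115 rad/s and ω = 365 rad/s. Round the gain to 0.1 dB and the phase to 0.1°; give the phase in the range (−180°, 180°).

At s = jω = j115:
zero (s+10): 10 + j115 → |·| = √(10²+115²) = √13325 ≈ 115.43, ∠ = arctan(115/10) ≈ 85.03°
zero (s+250): 250 + j115 → |·| = √(250²+115²) = √75725 ≈ 275.18, ∠ = arctan(115/250) ≈ 24.70°
pole (s+80): 80 + j115 → |·| = √(80²+115²) = √19625 ≈ 140.09, ∠ = arctan(115/80) ≈ 55.18°
pole (s+100): 100 + j115 → |·| = √(100²+115²) = √23225 ≈ 152.4, ∠ = arctan(115/100) ≈ 48.99°
|T| = 1000 · 31764 / 21350 ≈ 1487.8
Gain = 20 log₁₀(1487.8) ≈ 63.45 dB
∠T = 109.73° − 104.17° = 5.56°

At s = jω = j365:
zero (s+10): 10 + j365 → |·| = √(10²+365²) = √133325 ≈ 365.14, ∠ = arctan(365/10) ≈ 88.43°
zero (s+250): 250 + j365 → |·| = √(250²+365²) = √195725 ≈ 442.41, ∠ = arctan(365/250) ≈ 55.59°
pole (s+80): 80 + j365 → |·| = √(80²+365²) = √139625 ≈ 373.66, ∠ = arctan(365/80) ≈ 77.64°
pole (s+100): 100 + j365 → |·| = √(100²+365²) = √143225 ≈ 378.45, ∠ = arctan(365/100) ≈ 74.68°
|T| = 1000 · 1.6154e+05 / 1.4141e+05 ≈ 1142.4
Gain = 20 log₁₀(1142.4) ≈ 61.16 dB
∠T = 144.02° − 152.32° = -8.30°

ω = 115: 63.5 dB, 5.6°; ω = 365: 61.2 dB, -8.3°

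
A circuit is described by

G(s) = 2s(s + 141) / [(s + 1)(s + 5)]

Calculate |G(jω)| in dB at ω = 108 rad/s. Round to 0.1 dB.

10.3 dB

At s = jω = j108:
zero (s+141): 141 + j108 → |·| = √(141²+108²) = √31545 ≈ 177.61, ∠ = arctan(108/141) ≈ 37.45°
zero at origin: s = j108 → |·| = 108, ∠ = 90.00°
pole (s+1): 1 + j108 → |·| = √(1²+108²) = √11665 ≈ 108, ∠ = arctan(108/1) ≈ 89.47°
pole (s+5): 5 + j108 → |·| = √(5²+108²) = √11689 ≈ 108.12, ∠ = arctan(108/5) ≈ 87.35°
|G| = 2 · 19182 / 11677 ≈ 3.2854
Gain = 20 log₁₀(3.2854) ≈ 10.33 dB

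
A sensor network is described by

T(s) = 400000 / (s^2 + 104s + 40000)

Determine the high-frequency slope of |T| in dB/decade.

Each pole contributes −20 dB/decade at high frequency; each zero contributes +20 dB/decade.
Net: 0 zero(s) − 2 pole(s) → -40 dB/decade.

-40 dB/decade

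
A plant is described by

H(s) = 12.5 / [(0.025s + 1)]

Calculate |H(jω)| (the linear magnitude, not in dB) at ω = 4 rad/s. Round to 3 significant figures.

At ω = 4 rad/s:
pole (1 + j4·0.025) = 1 + j0.1 → |·| ≈ 1.005, ∠ ≈ 5.71°
|H| = 12.5 · 1 / (1.005) ≈ 12.438

12.4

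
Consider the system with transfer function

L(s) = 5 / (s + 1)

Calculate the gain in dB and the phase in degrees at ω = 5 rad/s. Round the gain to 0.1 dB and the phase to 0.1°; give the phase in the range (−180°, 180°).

-0.2 dB, -78.7°

At s = jω = j5:
pole (s+1): 1 + j5 → |·| = √(1²+5²) = √26 ≈ 5.099, ∠ = arctan(5/1) ≈ 78.69°
|L| = 5 / 5.099 ≈ 0.98058
Gain = 20 log₁₀(0.98058) ≈ -0.17 dB
∠L = 0.00° − 78.69° = -78.69°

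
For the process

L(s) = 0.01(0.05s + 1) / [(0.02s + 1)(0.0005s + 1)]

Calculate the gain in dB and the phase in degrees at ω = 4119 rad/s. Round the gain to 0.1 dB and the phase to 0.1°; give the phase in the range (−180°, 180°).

-39.2 dB, -63.7°

At ω = 4119 rad/s:
zero (1 + j4119·0.05) = 1 + j205.95 → |·| ≈ 205.95, ∠ ≈ 89.72°
pole (1 + j4119·0.02) = 1 + j82.38 → |·| ≈ 82.386, ∠ ≈ 89.30°
pole (1 + j4119·0.0005) = 1 + j2.0595 → |·| ≈ 2.2894, ∠ ≈ 64.10°
|L| = 0.01 · 205.95 / (82.386 · 2.2894) ≈ 0.010919
Gain = 20 log₁₀(0.010919) ≈ -39.24 dB
∠L = (89.72°) − (89.30° + 64.10°) = -63.68°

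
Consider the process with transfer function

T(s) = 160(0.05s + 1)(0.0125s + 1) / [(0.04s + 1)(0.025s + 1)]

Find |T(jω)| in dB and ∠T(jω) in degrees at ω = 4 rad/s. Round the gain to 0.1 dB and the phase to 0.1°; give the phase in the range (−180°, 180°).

44.1 dB, -0.6°

At ω = 4 rad/s:
zero (1 + j4·0.05) = 1 + j0.2 → |·| ≈ 1.0198, ∠ ≈ 11.31°
zero (1 + j4·0.0125) = 1 + j0.05 → |·| ≈ 1.0012, ∠ ≈ 2.86°
pole (1 + j4·0.04) = 1 + j0.16 → |·| ≈ 1.0127, ∠ ≈ 9.09°
pole (1 + j4·0.025) = 1 + j0.1 → |·| ≈ 1.005, ∠ ≈ 5.71°
|T| = 160 · 1.0198 · 1.0012 / (1.0127 · 1.005) ≈ 160.51
Gain = 20 log₁₀(160.51) ≈ 44.11 dB
∠T = (11.31° + 2.86°) − (9.09° + 5.71°) = -0.63°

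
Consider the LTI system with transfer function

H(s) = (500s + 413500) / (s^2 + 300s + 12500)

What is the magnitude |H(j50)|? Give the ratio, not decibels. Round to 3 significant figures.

Substitute s = j50:
Numerator: 500(j50) + 413500 = 413500 + j25000
Denominator: (j50)^2 + 300(j50) + 12500 = 10000 + j15000
|N| = √(413500² + 25000²) ≈ 4.1426e+05, ∠N ≈ 3.46°
|D| = √(10000² + 15000²) ≈ 18028, ∠D ≈ 56.31°
|H| = 4.1426e+05 / 18028 ≈ 22.979

23.0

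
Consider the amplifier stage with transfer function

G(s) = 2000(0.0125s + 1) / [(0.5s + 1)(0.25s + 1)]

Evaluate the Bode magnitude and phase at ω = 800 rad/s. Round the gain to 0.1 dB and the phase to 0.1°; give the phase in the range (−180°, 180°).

-12.0 dB, -95.3°

At ω = 800 rad/s:
zero (1 + j800·0.0125) = 1 + j10 → |·| ≈ 10.05, ∠ ≈ 84.29°
pole (1 + j800·0.5) = 1 + j400 → |·| ≈ 400, ∠ ≈ 89.86°
pole (1 + j800·0.25) = 1 + j200 → |·| ≈ 200, ∠ ≈ 89.71°
|G| = 2000 · 10.05 / (400 · 200) ≈ 0.25125
Gain = 20 log₁₀(0.25125) ≈ -12.00 dB
∠G = (84.29°) − (89.86° + 89.71°) = -95.28°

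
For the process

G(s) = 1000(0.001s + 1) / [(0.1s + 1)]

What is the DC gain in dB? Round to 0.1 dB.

60.0 dB

G(0) = 1000 · 1 / 1 = 1000
20 log₁₀(1000) ≈ 60.00 dB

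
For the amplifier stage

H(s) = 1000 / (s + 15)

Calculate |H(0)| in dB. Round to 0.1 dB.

H(0) = 1000 / 15 ≈ 66.667
20 log₁₀(66.667) ≈ 36.48 dB

36.5 dB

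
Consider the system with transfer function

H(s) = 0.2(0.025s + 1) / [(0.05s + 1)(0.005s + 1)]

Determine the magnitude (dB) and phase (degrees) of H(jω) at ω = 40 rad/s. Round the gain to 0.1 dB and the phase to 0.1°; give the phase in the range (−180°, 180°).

At ω = 40 rad/s:
zero (1 + j40·0.025) = 1 + j1 → |·| ≈ 1.4142, ∠ ≈ 45.00°
pole (1 + j40·0.05) = 1 + j2 → |·| ≈ 2.2361, ∠ ≈ 63.43°
pole (1 + j40·0.005) = 1 + j0.2 → |·| ≈ 1.0198, ∠ ≈ 11.31°
|H| = 0.2 · 1.4142 / (2.2361 · 1.0198) ≈ 0.12403
Gain = 20 log₁₀(0.12403) ≈ -18.13 dB
∠H = (45.00°) − (63.43° + 11.31°) = -29.74°

-18.1 dB, -29.7°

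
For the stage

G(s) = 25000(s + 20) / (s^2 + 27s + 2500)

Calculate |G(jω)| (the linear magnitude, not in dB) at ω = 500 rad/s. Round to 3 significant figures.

At s = jω = j500:
zero (s+20): 20 + j500 → |·| = √(20²+500²) = √250400 ≈ 500.4, ∠ = arctan(500/20) ≈ 87.71°
quadratic: (j500)² + 27·j500 + 2500 = -247500 + j13500 → |·| ≈ 2.4787e+05, ∠ ≈ 176.88°
|G| = 25000 · 500.4 / 2.4787e+05 ≈ 50.47

50.5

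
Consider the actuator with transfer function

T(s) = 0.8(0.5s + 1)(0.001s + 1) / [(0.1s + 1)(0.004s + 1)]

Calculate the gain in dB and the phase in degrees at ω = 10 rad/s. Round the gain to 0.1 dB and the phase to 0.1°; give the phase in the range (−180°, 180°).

9.2 dB, 32.0°

At ω = 10 rad/s:
zero (1 + j10·0.5) = 1 + j5 → |·| ≈ 5.099, ∠ ≈ 78.69°
zero (1 + j10·0.001) = 1 + j0.01 → |·| ≈ 1, ∠ ≈ 0.57°
pole (1 + j10·0.1) = 1 + j1 → |·| ≈ 1.4142, ∠ ≈ 45.00°
pole (1 + j10·0.004) = 1 + j0.04 → |·| ≈ 1.0008, ∠ ≈ 2.29°
|T| = 0.8 · 5.099 · 1 / (1.4142 · 1.0008) ≈ 2.8822
Gain = 20 log₁₀(2.8822) ≈ 9.19 dB
∠T = (78.69° + 0.57°) − (45.00° + 2.29°) = 31.97°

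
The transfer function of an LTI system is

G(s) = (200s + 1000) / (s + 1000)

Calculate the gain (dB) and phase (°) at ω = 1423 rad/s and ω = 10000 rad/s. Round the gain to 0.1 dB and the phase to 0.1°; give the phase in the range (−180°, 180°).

Substitute s = j1423:
Numerator: 200(j1423) + 1000 = 1000 + j284600
Denominator: (j1423) + 1000 = 1000 + j1423
|N| = √(1000² + 284600²) ≈ 2.846e+05, ∠N ≈ 89.80°
|D| = √(1000² + 1423²) ≈ 1739.2, ∠D ≈ 54.90°
|G| = 2.846e+05 / 1739.2 ≈ 163.64
Gain = 20 log₁₀(163.64) ≈ 44.28 dB
∠G = 89.80° − 54.90° = 34.90°

Substitute s = j10000:
Numerator: 200(j10000) + 1000 = 1000 + j2000000
Denominator: (j10000) + 1000 = 1000 + j10000
|N| = √(1000² + 2000000²) ≈ 2e+06, ∠N ≈ 89.97°
|D| = √(1000² + 10000²) ≈ 10050, ∠D ≈ 84.29°
|G| = 2e+06 / 10050 ≈ 199
Gain = 20 log₁₀(199) ≈ 45.98 dB
∠G = 89.97° − 84.29° = 5.68°

ω = 1423: 44.3 dB, 34.9°; ω = 10000: 46.0 dB, 5.7°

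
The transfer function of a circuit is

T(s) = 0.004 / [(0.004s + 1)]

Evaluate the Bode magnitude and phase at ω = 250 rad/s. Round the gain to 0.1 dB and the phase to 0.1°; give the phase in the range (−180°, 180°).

-51.0 dB, -45.0°

At ω = 250 rad/s:
pole (1 + j250·0.004) = 1 + j1 → |·| ≈ 1.4142, ∠ ≈ 45.00°
|T| = 0.004 · 1 / (1.4142) ≈ 0.0028285
Gain = 20 log₁₀(0.0028285) ≈ -50.97 dB
∠T = (0°) − (45.00°) = -45.00°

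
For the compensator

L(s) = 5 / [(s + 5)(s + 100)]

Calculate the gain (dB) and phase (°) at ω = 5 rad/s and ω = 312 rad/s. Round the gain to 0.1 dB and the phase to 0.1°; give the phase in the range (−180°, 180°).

ω = 5: -43.0 dB, -47.9°; ω = 312: -86.2 dB, -161.3°

At s = jω = j5:
pole (s+5): 5 + j5 → |·| = √(5²+5²) = √50 ≈ 7.0711, ∠ = arctan(5/5) ≈ 45.00°
pole (s+100): 100 + j5 → |·| = √(100²+5²) = √10025 ≈ 100.12, ∠ = arctan(5/100) ≈ 2.86°
|L| = 5 / 707.96 ≈ 0.0070625
Gain = 20 log₁₀(0.0070625) ≈ -43.02 dB
∠L = 0.00° − 47.86° = -47.86°

At s = jω = j312:
pole (s+5): 5 + j312 → |·| = √(5²+312²) = √97369 ≈ 312.04, ∠ = arctan(312/5) ≈ 89.08°
pole (s+100): 100 + j312 → |·| = √(100²+312²) = √107344 ≈ 327.63, ∠ = arctan(312/100) ≈ 72.23°
|L| = 5 / 1.0223e+05 ≈ 4.8909e-05
Gain = 20 log₁₀(4.8909e-05) ≈ -86.21 dB
∠L = 0.00° − 161.31° = -161.31°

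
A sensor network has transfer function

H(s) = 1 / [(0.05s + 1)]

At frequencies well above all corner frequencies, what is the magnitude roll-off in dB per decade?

-20 dB/decade

Each pole contributes −20 dB/decade at high frequency; each zero contributes +20 dB/decade.
Net: 0 zero(s) − 1 pole(s) → -20 dB/decade.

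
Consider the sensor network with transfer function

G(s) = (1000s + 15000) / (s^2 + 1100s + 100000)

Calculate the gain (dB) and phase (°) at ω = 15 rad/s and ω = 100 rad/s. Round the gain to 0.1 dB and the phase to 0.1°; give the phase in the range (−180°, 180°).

ω = 15: -13.6 dB, 35.6°; ω = 100: -3.0 dB, 30.8°

Substitute s = j15:
Numerator: 1000(j15) + 15000 = 15000 + j15000
Denominator: (j15)^2 + 1100(j15) + 100000 = 99775 + j16500
|N| = √(15000² + 15000²) ≈ 21213, ∠N ≈ 45.00°
|D| = √(99775² + 16500²) ≈ 1.0113e+05, ∠D ≈ 9.39°
|G| = 21213 / 1.0113e+05 ≈ 0.20976
Gain = 20 log₁₀(0.20976) ≈ -13.57 dB
∠G = 45.00° − 9.39° = 35.61°

Substitute s = j100:
Numerator: 1000(j100) + 15000 = 15000 + j100000
Denominator: (j100)^2 + 1100(j100) + 100000 = 90000 + j110000
|N| = √(15000² + 100000²) ≈ 1.0112e+05, ∠N ≈ 81.47°
|D| = √(90000² + 110000²) ≈ 1.4213e+05, ∠D ≈ 50.71°
|G| = 1.0112e+05 / 1.4213e+05 ≈ 0.71146
Gain = 20 log₁₀(0.71146) ≈ -2.96 dB
∠G = 81.47° − 50.71° = 30.76°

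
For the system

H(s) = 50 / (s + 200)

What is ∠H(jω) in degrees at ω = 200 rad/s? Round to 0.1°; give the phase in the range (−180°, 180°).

At s = jω = j200:
pole (s+200): 200 + j200 → |·| = √(200²+200²) = √80000 ≈ 282.84, ∠ = arctan(200/200) ≈ 45.00°
∠H = 0.00° − 45.00° = -45.00°

-45.0°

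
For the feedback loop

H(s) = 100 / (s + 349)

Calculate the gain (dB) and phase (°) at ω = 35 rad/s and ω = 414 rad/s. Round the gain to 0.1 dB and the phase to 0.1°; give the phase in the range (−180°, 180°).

ω = 35: -10.9 dB, -5.7°; ω = 414: -14.7 dB, -49.9°

At s = jω = j35:
pole (s+349): 349 + j35 → |·| = √(349²+35²) = √123026 ≈ 350.75, ∠ = arctan(35/349) ≈ 5.73°
|H| = 100 / 350.75 ≈ 0.2851
Gain = 20 log₁₀(0.2851) ≈ -10.90 dB
∠H = 0.00° − 5.73° = -5.73°

At s = jω = j414:
pole (s+349): 349 + j414 → |·| = √(349²+414²) = √293197 ≈ 541.48, ∠ = arctan(414/349) ≈ 49.87°
|H| = 100 / 541.48 ≈ 0.18468
Gain = 20 log₁₀(0.18468) ≈ -14.67 dB
∠H = 0.00° − 49.87° = -49.87°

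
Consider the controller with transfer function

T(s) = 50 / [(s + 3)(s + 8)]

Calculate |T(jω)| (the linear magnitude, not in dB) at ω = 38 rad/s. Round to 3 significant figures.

0.0338

At s = jω = j38:
pole (s+3): 3 + j38 → |·| = √(3²+38²) = √1453 ≈ 38.118, ∠ = arctan(38/3) ≈ 85.49°
pole (s+8): 8 + j38 → |·| = √(8²+38²) = √1508 ≈ 38.833, ∠ = arctan(38/8) ≈ 78.11°
|T| = 50 / 1480.2 ≈ 0.033779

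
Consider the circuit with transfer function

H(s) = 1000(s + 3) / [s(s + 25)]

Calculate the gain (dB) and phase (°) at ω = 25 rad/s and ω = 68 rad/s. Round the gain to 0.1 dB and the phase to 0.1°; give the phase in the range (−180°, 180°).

At s = jω = j25:
zero (s+3): 3 + j25 → |·| = √(3²+25²) = √634 ≈ 25.179, ∠ = arctan(25/3) ≈ 83.16°
pole (s+25): 25 + j25 → |·| = √(25²+25²) = √1250 ≈ 35.355, ∠ = arctan(25/25) ≈ 45.00°
pole at origin: |s| = 25, ∠ = 90.00° (in denominator)
|H| = 1000 · 25.179 / 883.87 ≈ 28.487
Gain = 20 log₁₀(28.487) ≈ 29.09 dB
∠H = 83.16° − 135.00° = -51.84°

At s = jω = j68:
zero (s+3): 3 + j68 → |·| = √(3²+68²) = √4633 ≈ 68.066, ∠ = arctan(68/3) ≈ 87.47°
pole (s+25): 25 + j68 → |·| = √(25²+68²) = √5249 ≈ 72.45, ∠ = arctan(68/25) ≈ 69.81°
pole at origin: |s| = 68, ∠ = 90.00° (in denominator)
|H| = 1000 · 68.066 / 4926.6 ≈ 13.816
Gain = 20 log₁₀(13.816) ≈ 22.81 dB
∠H = 87.47° − 159.81° = -72.34°

ω = 25: 29.1 dB, -51.8°; ω = 68: 22.8 dB, -72.3°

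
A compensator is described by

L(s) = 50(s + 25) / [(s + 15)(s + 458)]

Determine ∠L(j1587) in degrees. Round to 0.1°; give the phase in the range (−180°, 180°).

-74.3°

At s = jω = j1587:
zero (s+25): 25 + j1587 → |·| = √(25²+1587²) = √2519194 ≈ 1587.2, ∠ = arctan(1587/25) ≈ 89.10°
pole (s+15): 15 + j1587 → |·| = √(15²+1587²) = √2518794 ≈ 1587.1, ∠ = arctan(1587/15) ≈ 89.46°
pole (s+458): 458 + j1587 → |·| = √(458²+1587²) = √2728333 ≈ 1651.8, ∠ = arctan(1587/458) ≈ 73.90°
∠L = 89.10° − 163.36° = -74.26°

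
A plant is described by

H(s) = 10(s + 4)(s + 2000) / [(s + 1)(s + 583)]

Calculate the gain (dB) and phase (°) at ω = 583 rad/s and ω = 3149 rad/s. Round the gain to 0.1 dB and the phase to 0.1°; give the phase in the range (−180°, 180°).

ω = 583: 28.1 dB, -29.0°; ω = 3149: 21.3 dB, -22.0°

At s = jω = j583:
zero (s+4): 4 + j583 → |·| = √(4²+583²) = √339905 ≈ 583.01, ∠ = arctan(583/4) ≈ 89.61°
zero (s+2000): 2000 + j583 → |·| = √(2000²+583²) = √4339889 ≈ 2083.2, ∠ = arctan(583/2000) ≈ 16.25°
pole (s+1): 1 + j583 → |·| = √(1²+583²) = √339890 ≈ 583, ∠ = arctan(583/1) ≈ 89.90°
pole (s+583): 583 + j583 → |·| = √(583²+583²) = √679778 ≈ 824.49, ∠ = arctan(583/583) ≈ 45.00°
|H| = 10 · 1.2145e+06 / 4.8068e+05 ≈ 25.266
Gain = 20 log₁₀(25.266) ≈ 28.05 dB
∠H = 105.86° − 134.90° = -29.04°

At s = jω = j3149:
zero (s+4): 4 + j3149 → |·| = √(4²+3149²) = √9916217 ≈ 3149, ∠ = arctan(3149/4) ≈ 89.93°
zero (s+2000): 2000 + j3149 → |·| = √(2000²+3149²) = √13916201 ≈ 3730.4, ∠ = arctan(3149/2000) ≈ 57.58°
pole (s+1): 1 + j3149 → |·| = √(1²+3149²) = √9916202 ≈ 3149, ∠ = arctan(3149/1) ≈ 89.98°
pole (s+583): 583 + j3149 → |·| = √(583²+3149²) = √10256090 ≈ 3202.5, ∠ = arctan(3149/583) ≈ 79.51°
|H| = 10 · 1.1747e+07 / 1.0085e+07 ≈ 11.648
Gain = 20 log₁₀(11.648) ≈ 21.33 dB
∠H = 147.51° − 169.49° = -21.98°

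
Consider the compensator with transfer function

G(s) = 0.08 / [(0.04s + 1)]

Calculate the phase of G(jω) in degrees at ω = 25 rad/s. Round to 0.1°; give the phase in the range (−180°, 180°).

-45.0°

At ω = 25 rad/s:
pole (1 + j25·0.04) = 1 + j1 → |·| ≈ 1.4142, ∠ ≈ 45.00°
∠G = (0°) − (45.00°) = -45.00°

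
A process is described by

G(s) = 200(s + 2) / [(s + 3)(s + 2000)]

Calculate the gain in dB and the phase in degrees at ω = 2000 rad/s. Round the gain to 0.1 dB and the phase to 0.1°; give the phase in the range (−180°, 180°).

-23.0 dB, -45.0°

At s = jω = j2000:
zero (s+2): 2 + j2000 → |·| = √(2²+2000²) = √4000004 ≈ 2000, ∠ = arctan(2000/2) ≈ 89.94°
pole (s+3): 3 + j2000 → |·| = √(3²+2000²) = √4000009 ≈ 2000, ∠ = arctan(2000/3) ≈ 89.91°
pole (s+2000): 2000 + j2000 → |·| = √(2000²+2000²) = √8000000 ≈ 2828.4, ∠ = arctan(2000/2000) ≈ 45.00°
|G| = 200 · 2000 / 5.6568e+06 ≈ 0.070711
Gain = 20 log₁₀(0.070711) ≈ -23.01 dB
∠G = 89.94° − 134.91° = -44.97°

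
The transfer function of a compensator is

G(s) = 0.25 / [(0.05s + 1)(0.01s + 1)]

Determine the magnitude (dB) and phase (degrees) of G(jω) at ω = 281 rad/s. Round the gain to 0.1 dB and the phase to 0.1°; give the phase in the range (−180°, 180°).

-44.5 dB, -156.3°

At ω = 281 rad/s:
pole (1 + j281·0.05) = 1 + j14.05 → |·| ≈ 14.086, ∠ ≈ 85.93°
pole (1 + j281·0.01) = 1 + j2.81 → |·| ≈ 2.9826, ∠ ≈ 70.41°
|G| = 0.25 · 1 / (14.086 · 2.9826) ≈ 0.0059506
Gain = 20 log₁₀(0.0059506) ≈ -44.51 dB
∠G = (0°) − (85.93° + 70.41°) = -156.34°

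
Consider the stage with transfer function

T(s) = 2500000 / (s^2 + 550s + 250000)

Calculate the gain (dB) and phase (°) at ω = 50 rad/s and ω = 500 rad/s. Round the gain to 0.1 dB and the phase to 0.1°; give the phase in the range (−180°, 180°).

At s = jω = j50:
quadratic: (j50)² + 550·j50 + 250000 = 247500 + j27500 → |·| ≈ 2.4902e+05, ∠ ≈ 6.34°
|T| = 2500000 / 2.4902e+05 ≈ 10.039
Gain = 20 log₁₀(10.039) ≈ 20.03 dB
∠T = 0.00° − 6.34° = -6.34°

At s = jω = j500:
quadratic: (j500)² + 550·j500 + 250000 = 0 + j275000 → |·| ≈ 2.75e+05, ∠ ≈ 90.00°
|T| = 2500000 / 2.75e+05 ≈ 9.0909
Gain = 20 log₁₀(9.0909) ≈ 19.17 dB
∠T = 0.00° − 90.00° = -90.00°

ω = 50: 20.0 dB, -6.3°; ω = 500: 19.2 dB, -90.0°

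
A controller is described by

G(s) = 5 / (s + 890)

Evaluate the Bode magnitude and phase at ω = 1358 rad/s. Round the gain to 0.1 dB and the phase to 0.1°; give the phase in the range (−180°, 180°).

-50.2 dB, -56.8°

At s = jω = j1358:
pole (s+890): 890 + j1358 → |·| = √(890²+1358²) = √2636264 ≈ 1623.7, ∠ = arctan(1358/890) ≈ 56.76°
|G| = 5 / 1623.7 ≈ 0.0030794
Gain = 20 log₁₀(0.0030794) ≈ -50.23 dB
∠G = 0.00° − 56.76° = -56.76°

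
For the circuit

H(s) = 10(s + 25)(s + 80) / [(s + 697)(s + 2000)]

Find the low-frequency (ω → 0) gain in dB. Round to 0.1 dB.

-36.9 dB

H(0) = 10·25·80 / (697·2000) ≈ 0.014347
20 log₁₀(0.014347) ≈ -36.86 dB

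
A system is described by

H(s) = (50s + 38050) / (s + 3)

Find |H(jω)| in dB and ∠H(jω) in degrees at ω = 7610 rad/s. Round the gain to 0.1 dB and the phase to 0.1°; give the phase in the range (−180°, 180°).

34.0 dB, -5.7°

Substitute s = j7610:
Numerator: 50(j7610) + 38050 = 38050 + j380500
Denominator: (j7610) + 3 = 3 + j7610
|N| = √(38050² + 380500²) ≈ 3.824e+05, ∠N ≈ 84.29°
|D| = √(3² + 7610²) ≈ 7610, ∠D ≈ 89.98°
|H| = 3.824e+05 / 7610 ≈ 50.25
Gain = 20 log₁₀(50.25) ≈ 34.02 dB
∠H = 84.29° − 89.98° = -5.69°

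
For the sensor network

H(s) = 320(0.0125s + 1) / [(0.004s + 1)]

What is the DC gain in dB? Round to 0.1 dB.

50.1 dB

H(0) = 320 · 1 / 1 = 320
20 log₁₀(320) ≈ 50.10 dB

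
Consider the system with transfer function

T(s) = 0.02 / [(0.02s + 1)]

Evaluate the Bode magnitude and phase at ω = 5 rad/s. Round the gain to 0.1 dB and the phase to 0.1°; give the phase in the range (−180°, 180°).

At ω = 5 rad/s:
pole (1 + j5·0.02) = 1 + j0.1 → |·| ≈ 1.005, ∠ ≈ 5.71°
|T| = 0.02 · 1 / (1.005) ≈ 0.0199
Gain = 20 log₁₀(0.0199) ≈ -34.02 dB
∠T = (0°) − (5.71°) = -5.71°

-34.0 dB, -5.7°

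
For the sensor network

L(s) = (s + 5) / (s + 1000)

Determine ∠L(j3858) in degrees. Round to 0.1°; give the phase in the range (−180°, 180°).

14.5°

At s = jω = j3858:
zero (s+5): 5 + j3858 → |·| = √(5²+3858²) = √14884189 ≈ 3858, ∠ = arctan(3858/5) ≈ 89.93°
pole (s+1000): 1000 + j3858 → |·| = √(1000²+3858²) = √15884164 ≈ 3985.5, ∠ = arctan(3858/1000) ≈ 75.47°
∠L = 89.93° − 75.47° = 14.46°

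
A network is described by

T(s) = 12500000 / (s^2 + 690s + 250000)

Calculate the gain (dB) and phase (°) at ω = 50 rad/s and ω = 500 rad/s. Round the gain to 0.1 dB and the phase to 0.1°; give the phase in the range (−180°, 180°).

ω = 50: 34.0 dB, -7.9°; ω = 500: 31.2 dB, -90.0°

At s = jω = j50:
quadratic: (j50)² + 690·j50 + 250000 = 247500 + j34500 → |·| ≈ 2.4989e+05, ∠ ≈ 7.94°
|T| = 12500000 / 2.4989e+05 ≈ 50.022
Gain = 20 log₁₀(50.022) ≈ 33.98 dB
∠T = 0.00° − 7.94° = -7.94°

At s = jω = j500:
quadratic: (j500)² + 690·j500 + 250000 = 0 + j345000 → |·| ≈ 3.45e+05, ∠ ≈ 90.00°
|T| = 12500000 / 3.45e+05 ≈ 36.232
Gain = 20 log₁₀(36.232) ≈ 31.18 dB
∠T = 0.00° − 90.00° = -90.00°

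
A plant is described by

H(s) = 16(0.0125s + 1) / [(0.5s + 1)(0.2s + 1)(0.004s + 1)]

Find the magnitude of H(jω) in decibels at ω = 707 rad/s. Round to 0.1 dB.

At ω = 707 rad/s:
zero (1 + j707·0.0125) = 1 + j8.8375 → |·| ≈ 8.8939, ∠ ≈ 83.54°
pole (1 + j707·0.5) = 1 + j353.5 → |·| ≈ 353.5, ∠ ≈ 89.84°
pole (1 + j707·0.2) = 1 + j141.4 → |·| ≈ 141.4, ∠ ≈ 89.59°
pole (1 + j707·0.004) = 1 + j2.828 → |·| ≈ 2.9996, ∠ ≈ 70.53°
|H| = 16 · 8.8939 / (353.5 · 141.4 · 2.9996) ≈ 0.0009491
Gain = 20 log₁₀(0.0009491) ≈ -60.45 dB

-60.5 dB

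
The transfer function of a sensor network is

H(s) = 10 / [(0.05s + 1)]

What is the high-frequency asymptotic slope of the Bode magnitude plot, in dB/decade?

-20 dB/decade

Each pole contributes −20 dB/decade at high frequency; each zero contributes +20 dB/decade.
Net: 0 zero(s) − 1 pole(s) → -20 dB/decade.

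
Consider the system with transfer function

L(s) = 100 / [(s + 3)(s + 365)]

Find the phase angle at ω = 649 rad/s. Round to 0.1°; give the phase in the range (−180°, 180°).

-150.4°

At s = jω = j649:
pole (s+3): 3 + j649 → |·| = √(3²+649²) = √421210 ≈ 649.01, ∠ = arctan(649/3) ≈ 89.74°
pole (s+365): 365 + j649 → |·| = √(365²+649²) = √554426 ≈ 744.6, ∠ = arctan(649/365) ≈ 60.65°
∠L = 0.00° − 150.39° = -150.39°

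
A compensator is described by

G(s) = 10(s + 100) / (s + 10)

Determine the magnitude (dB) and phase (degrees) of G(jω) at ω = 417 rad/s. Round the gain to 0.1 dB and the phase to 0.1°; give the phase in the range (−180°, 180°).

At s = jω = j417:
zero (s+100): 100 + j417 → |·| = √(100²+417²) = √183889 ≈ 428.82, ∠ = arctan(417/100) ≈ 76.51°
pole (s+10): 10 + j417 → |·| = √(10²+417²) = √173989 ≈ 417.12, ∠ = arctan(417/10) ≈ 88.63°
|G| = 10 · 428.82 / 417.12 ≈ 10.28
Gain = 20 log₁₀(10.28) ≈ 20.24 dB
∠G = 76.51° − 88.63° = -12.12°

20.2 dB, -12.1°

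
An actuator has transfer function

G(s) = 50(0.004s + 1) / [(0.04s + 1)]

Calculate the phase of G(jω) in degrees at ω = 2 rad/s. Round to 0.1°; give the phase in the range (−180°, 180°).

-4.1°

At ω = 2 rad/s:
zero (1 + j2·0.004) = 1 + j0.008 → |·| ≈ 1, ∠ ≈ 0.46°
pole (1 + j2·0.04) = 1 + j0.08 → |·| ≈ 1.0032, ∠ ≈ 4.57°
∠G = (0.46°) − (4.57°) = -4.11°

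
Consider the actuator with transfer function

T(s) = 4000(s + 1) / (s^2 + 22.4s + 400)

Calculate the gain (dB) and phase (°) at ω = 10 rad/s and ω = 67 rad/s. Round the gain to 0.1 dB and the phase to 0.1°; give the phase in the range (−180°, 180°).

At s = jω = j10:
zero (s+1): 1 + j10 → |·| = √(1²+10²) = √101 ≈ 10.05, ∠ = arctan(10/1) ≈ 84.29°
quadratic: (j10)² + 22.4·j10 + 400 = 300 + j224 → |·| ≈ 374.4, ∠ ≈ 36.75°
|T| = 4000 · 10.05 / 374.4 ≈ 107.37
Gain = 20 log₁₀(107.37) ≈ 40.62 dB
∠T = 84.29° − 36.75° = 47.54°

At s = jω = j67:
zero (s+1): 1 + j67 → |·| = √(1²+67²) = √4490 ≈ 67.007, ∠ = arctan(67/1) ≈ 89.14°
quadratic: (j67)² + 22.4·j67 + 400 = -4089 + j1500.8 → |·| ≈ 4355.7, ∠ ≈ 159.85°
|T| = 4000 · 67.007 / 4355.7 ≈ 61.535
Gain = 20 log₁₀(61.535) ≈ 35.78 dB
∠T = 89.14° − 159.85° = -70.71°

ω = 10: 40.6 dB, 47.5°; ω = 67: 35.8 dB, -70.7°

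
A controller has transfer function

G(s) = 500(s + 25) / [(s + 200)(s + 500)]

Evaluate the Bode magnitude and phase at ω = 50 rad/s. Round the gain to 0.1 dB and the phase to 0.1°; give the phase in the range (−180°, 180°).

-11.4 dB, 43.7°

At s = jω = j50:
zero (s+25): 25 + j50 → |·| = √(25²+50²) = √3125 ≈ 55.902, ∠ = arctan(50/25) ≈ 63.43°
pole (s+200): 200 + j50 → |·| = √(200²+50²) = √42500 ≈ 206.16, ∠ = arctan(50/200) ≈ 14.04°
pole (s+500): 500 + j50 → |·| = √(500²+50²) = √252500 ≈ 502.49, ∠ = arctan(50/500) ≈ 5.71°
|G| = 500 · 55.902 / 1.0359e+05 ≈ 0.26982
Gain = 20 log₁₀(0.26982) ≈ -11.38 dB
∠G = 63.43° − 19.75° = 43.68°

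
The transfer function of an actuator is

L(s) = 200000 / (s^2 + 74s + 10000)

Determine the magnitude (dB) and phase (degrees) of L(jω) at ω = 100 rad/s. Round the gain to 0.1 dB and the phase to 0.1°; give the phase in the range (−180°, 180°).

At s = jω = j100:
quadratic: (j100)² + 74·j100 + 10000 = 0 + j7400 → |·| ≈ 7400, ∠ ≈ 90.00°
|L| = 200000 / 7400 ≈ 27.027
Gain = 20 log₁₀(27.027) ≈ 28.64 dB
∠L = 0.00° − 90.00° = -90.00°

28.6 dB, -90.0°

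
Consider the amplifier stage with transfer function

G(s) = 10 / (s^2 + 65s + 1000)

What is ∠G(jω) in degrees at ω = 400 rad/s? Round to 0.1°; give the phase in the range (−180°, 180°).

-170.7°

Substitute s = j400:
Numerator: 10 = 10 + j0
Denominator: (j400)^2 + 65(j400) + 1000 = -159000 + j26000
|N| = √(10² + 0²) ≈ 10, ∠N ≈ 0.00°
|D| = √(159000² + 26000²) ≈ 1.6111e+05, ∠D ≈ 170.71°
∠G = 0.00° − 170.71° = -170.71°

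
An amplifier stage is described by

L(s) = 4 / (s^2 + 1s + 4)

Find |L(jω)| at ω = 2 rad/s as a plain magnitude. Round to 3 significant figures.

2.00

At s = jω = j2:
quadratic: (j2)² + 1·j2 + 4 = 0 + j2 → |·| ≈ 2, ∠ ≈ 90.00°
|L| = 4 / 2 ≈ 2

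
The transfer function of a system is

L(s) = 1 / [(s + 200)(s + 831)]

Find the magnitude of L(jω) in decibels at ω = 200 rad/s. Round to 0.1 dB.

-107.7 dB

At s = jω = j200:
pole (s+200): 200 + j200 → |·| = √(200²+200²) = √80000 ≈ 282.84, ∠ = arctan(200/200) ≈ 45.00°
pole (s+831): 831 + j200 → |·| = √(831²+200²) = √730561 ≈ 854.73, ∠ = arctan(200/831) ≈ 13.53°
|L| = 1 / 2.4175e+05 ≈ 4.1365e-06
Gain = 20 log₁₀(4.1365e-06) ≈ -107.67 dB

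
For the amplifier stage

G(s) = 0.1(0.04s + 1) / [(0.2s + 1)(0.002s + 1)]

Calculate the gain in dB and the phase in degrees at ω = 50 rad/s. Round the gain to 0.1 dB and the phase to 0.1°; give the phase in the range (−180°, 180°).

At ω = 50 rad/s:
zero (1 + j50·0.04) = 1 + j2 → |·| ≈ 2.2361, ∠ ≈ 63.43°
pole (1 + j50·0.2) = 1 + j10 → |·| ≈ 10.05, ∠ ≈ 84.29°
pole (1 + j50·0.002) = 1 + j0.1 → |·| ≈ 1.005, ∠ ≈ 5.71°
|G| = 0.1 · 2.2361 / (10.05 · 1.005) ≈ 0.022139
Gain = 20 log₁₀(0.022139) ≈ -33.10 dB
∠G = (63.43°) − (84.29° + 5.71°) = -26.57°

-33.1 dB, -26.6°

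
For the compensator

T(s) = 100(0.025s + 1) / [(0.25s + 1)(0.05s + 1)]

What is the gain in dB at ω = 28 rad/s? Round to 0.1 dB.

At ω = 28 rad/s:
zero (1 + j28·0.025) = 1 + j0.7 → |·| ≈ 1.2207, ∠ ≈ 34.99°
pole (1 + j28·0.25) = 1 + j7 → |·| ≈ 7.0711, ∠ ≈ 81.87°
pole (1 + j28·0.05) = 1 + j1.4 → |·| ≈ 1.7205, ∠ ≈ 54.46°
|T| = 100 · 1.2207 / (7.0711 · 1.7205) ≈ 10.034
Gain = 20 log₁₀(10.034) ≈ 20.03 dB

20.0 dB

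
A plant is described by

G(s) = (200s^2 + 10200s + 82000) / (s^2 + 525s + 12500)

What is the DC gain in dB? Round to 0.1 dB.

G(0) = 82000 / 12500 = 6.56
20 log₁₀(6.56) ≈ 16.34 dB

16.3 dB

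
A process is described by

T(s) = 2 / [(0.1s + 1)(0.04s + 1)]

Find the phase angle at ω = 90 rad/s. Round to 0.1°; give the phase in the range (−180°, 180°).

-158.1°

At ω = 90 rad/s:
pole (1 + j90·0.1) = 1 + j9 → |·| ≈ 9.0554, ∠ ≈ 83.66°
pole (1 + j90·0.04) = 1 + j3.6 → |·| ≈ 3.7363, ∠ ≈ 74.48°
∠T = (0°) − (83.66° + 74.48°) = -158.14°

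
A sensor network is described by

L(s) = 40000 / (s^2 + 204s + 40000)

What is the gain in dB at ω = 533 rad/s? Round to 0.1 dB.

-16.5 dB

At s = jω = j533:
quadratic: (j533)² + 204·j533 + 40000 = -244089 + j108732 → |·| ≈ 2.6721e+05, ∠ ≈ 155.99°
|L| = 40000 / 2.6721e+05 ≈ 0.14969
Gain = 20 log₁₀(0.14969) ≈ -16.50 dB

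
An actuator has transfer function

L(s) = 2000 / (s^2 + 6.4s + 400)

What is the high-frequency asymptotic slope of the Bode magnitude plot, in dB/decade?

-40 dB/decade

Each pole contributes −20 dB/decade at high frequency; each zero contributes +20 dB/decade.
Net: 0 zero(s) − 2 pole(s) → -40 dB/decade.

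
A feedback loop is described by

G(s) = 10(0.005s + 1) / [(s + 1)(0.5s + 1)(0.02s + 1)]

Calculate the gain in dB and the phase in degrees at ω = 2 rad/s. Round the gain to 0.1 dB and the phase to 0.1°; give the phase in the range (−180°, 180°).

10.0 dB, -110.2°

At ω = 2 rad/s:
zero (1 + j2·0.005) = 1 + j0.01 → |·| ≈ 1, ∠ ≈ 0.57°
pole (1 + j2·1) = 1 + j2 → |·| ≈ 2.2361, ∠ ≈ 63.43°
pole (1 + j2·0.5) = 1 + j1 → |·| ≈ 1.4142, ∠ ≈ 45.00°
pole (1 + j2·0.02) = 1 + j0.04 → |·| ≈ 1.0008, ∠ ≈ 2.29°
|G| = 10 · 1 / (2.2361 · 1.4142 · 1.0008) ≈ 3.1597
Gain = 20 log₁₀(3.1597) ≈ 9.99 dB
∠G = (0.57°) − (63.43° + 45.00° + 2.29°) = -110.15°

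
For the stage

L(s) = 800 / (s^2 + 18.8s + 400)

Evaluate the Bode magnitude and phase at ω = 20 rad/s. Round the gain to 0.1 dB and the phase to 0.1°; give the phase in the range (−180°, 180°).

6.6 dB, -90.0°

At s = jω = j20:
quadratic: (j20)² + 18.8·j20 + 400 = 0 + j376 → |·| ≈ 376, ∠ ≈ 90.00°
|L| = 800 / 376 ≈ 2.1277
Gain = 20 log₁₀(2.1277) ≈ 6.56 dB
∠L = 0.00° − 90.00° = -90.00°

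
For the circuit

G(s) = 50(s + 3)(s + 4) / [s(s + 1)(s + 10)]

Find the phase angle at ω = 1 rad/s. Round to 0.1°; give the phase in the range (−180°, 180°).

At s = jω = j1:
zero (s+3): 3 + j1 → |·| = √(3²+1²) = √10 ≈ 3.1623, ∠ = arctan(1/3) ≈ 18.43°
zero (s+4): 4 + j1 → |·| = √(4²+1²) = √17 ≈ 4.1231, ∠ = arctan(1/4) ≈ 14.04°
pole (s+1): 1 + j1 → |·| = √(1²+1²) = √2 ≈ 1.4142, ∠ = arctan(1/1) ≈ 45.00°
pole (s+10): 10 + j1 → |·| = √(10²+1²) = √101 ≈ 10.05, ∠ = arctan(1/10) ≈ 5.71°
pole at origin: |s| = 1, ∠ = 90.00° (in denominator)
∠G = 32.47° − 140.71° = -108.24°

-108.2°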